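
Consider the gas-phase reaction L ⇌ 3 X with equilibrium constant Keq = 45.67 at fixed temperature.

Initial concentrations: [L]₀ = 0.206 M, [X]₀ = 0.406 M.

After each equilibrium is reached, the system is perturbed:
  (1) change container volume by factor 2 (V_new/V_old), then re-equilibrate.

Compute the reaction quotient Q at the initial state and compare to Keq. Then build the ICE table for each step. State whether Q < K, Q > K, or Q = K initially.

Q₀ = 0.3249; Q < K (proceeds forward)

Q₀ = 0.3249 vs Keq = 45.67 ⇒ Q<K, forward
Step 1:
                   L          X
  I            0.206      0.406
  C          -0.1863      0.559
  E          0.01968      0.965
  solve Keq expr → x = 0.1863; check Q = 45.67
Then change container volume by factor 2 (V_new/V_old).
Step 2:
                   L          X
  I         0.009838     0.4825
  C        -0.007041    0.02112
  E         0.002797     0.5036
  solve Keq expr → x = 0.007041; check Q = 45.67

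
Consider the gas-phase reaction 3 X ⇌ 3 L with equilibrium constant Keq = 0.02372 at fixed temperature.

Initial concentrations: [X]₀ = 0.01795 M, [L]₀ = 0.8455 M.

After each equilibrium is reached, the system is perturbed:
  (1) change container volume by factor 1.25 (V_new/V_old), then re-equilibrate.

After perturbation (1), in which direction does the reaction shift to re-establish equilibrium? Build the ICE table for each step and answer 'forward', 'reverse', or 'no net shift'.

Direction: no net shift

Q₀ = 1.0451e+05 vs Keq = 0.02372 ⇒ Q>K, reverse
Step 1:
                   X          L
  I          0.01795     0.8455
  C           0.6528    -0.6528
  E           0.6707     0.1927
  solve Keq expr → x = -0.2176; check Q = 0.02372
Then change container volume by factor 1.25 (V_new/V_old).
Step 2:
                   X          L
  I           0.5366     0.1542
  C                0          0
  E           0.5366     0.1542
  solve Keq expr → x = 0; check Q = 0.02372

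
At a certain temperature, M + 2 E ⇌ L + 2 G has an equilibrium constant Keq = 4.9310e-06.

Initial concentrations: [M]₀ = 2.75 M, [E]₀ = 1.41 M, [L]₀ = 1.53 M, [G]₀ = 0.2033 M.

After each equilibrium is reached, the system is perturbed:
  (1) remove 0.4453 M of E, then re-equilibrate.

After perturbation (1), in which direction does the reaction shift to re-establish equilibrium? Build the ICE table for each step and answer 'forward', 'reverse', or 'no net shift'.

Direction: reverse

Q₀ = 0.01157 vs Keq = 4.9310e-06 ⇒ Q>K, reverse
Step 1:
                    M           E           L           G
  init           2.75        1.41        1.53      0.2033
  Δ           0.09913      0.1983    -0.09913     -0.1983
  eq            2.849       1.608       1.431    0.005039
  solve Keq expr → x = -0.09913; check Q = 4.9310e-06
Then remove 0.4453 M of E.
Step 2:
                    M           E           L           G
  init          2.849       1.163       1.431    0.005039
  Δ        6.9482e-04     0.00139 -6.9482e-04    -0.00139
  eq             2.85       1.164        1.43     0.00365
  solve Keq expr → x = -6.9482e-04; check Q = 4.9310e-06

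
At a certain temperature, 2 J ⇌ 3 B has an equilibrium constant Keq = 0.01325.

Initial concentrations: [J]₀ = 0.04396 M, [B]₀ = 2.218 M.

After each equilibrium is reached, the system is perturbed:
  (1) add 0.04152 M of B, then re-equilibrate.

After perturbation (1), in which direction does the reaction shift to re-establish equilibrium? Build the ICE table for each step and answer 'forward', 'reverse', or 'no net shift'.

Q₀ = 5646 vs Keq = 0.01325 ⇒ Q>K, reverse
Step 1:
                   J          B
  I          0.04396      2.218
  C            1.288     -1.932
  E            1.332     0.2864
  solve Keq expr → x = -0.6439; check Q = 0.01325
Then add 0.04152 M of B.
Step 2:
                   J          B
  I            1.332     0.3279
  C          0.02527   -0.03791
  E            1.357       0.29
  solve Keq expr → x = -0.01264; check Q = 0.01325

Direction: reverse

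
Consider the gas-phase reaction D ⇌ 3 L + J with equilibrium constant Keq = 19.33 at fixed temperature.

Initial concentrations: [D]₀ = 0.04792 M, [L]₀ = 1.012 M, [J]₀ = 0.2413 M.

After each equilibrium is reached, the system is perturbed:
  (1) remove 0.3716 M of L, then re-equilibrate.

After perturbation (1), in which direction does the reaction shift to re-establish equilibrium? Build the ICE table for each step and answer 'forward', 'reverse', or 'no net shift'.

Direction: forward

Q₀ = 5.219 vs Keq = 19.33 ⇒ Q<K, forward
Step 1:
                    D           L           J
  Initial     0.04792       1.012      0.2413
  Change     -0.02929     0.08788     0.02929
  Equil       0.01863         1.1      0.2706
  solve Keq expr → x = 0.02929; check Q = 19.33
Then remove 0.3716 M of L.
Step 2:
                    D           L           J
  Initial     0.01863      0.7283      0.2706
  Change     -0.01209     0.03627     0.01209
  Equil      0.006536      0.7646      0.2827
  solve Keq expr → x = 0.01209; check Q = 19.33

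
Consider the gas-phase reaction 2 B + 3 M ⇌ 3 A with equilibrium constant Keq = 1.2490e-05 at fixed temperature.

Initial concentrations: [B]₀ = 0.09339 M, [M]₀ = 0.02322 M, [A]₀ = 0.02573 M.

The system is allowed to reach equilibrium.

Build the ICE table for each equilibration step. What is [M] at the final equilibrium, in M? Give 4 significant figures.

[M]_eq = 0.04869 M

Q₀ = 156 vs Keq = 1.2490e-05 ⇒ Q>K, reverse
Step 1:
                    B           M           A
  Initial     0.09339     0.02322     0.02573
  Change      0.01698     0.02547    -0.02547
  Equil        0.1104     0.04869  2.5993e-04
  solve Keq expr → x = -0.00849; check Q = 1.2490e-05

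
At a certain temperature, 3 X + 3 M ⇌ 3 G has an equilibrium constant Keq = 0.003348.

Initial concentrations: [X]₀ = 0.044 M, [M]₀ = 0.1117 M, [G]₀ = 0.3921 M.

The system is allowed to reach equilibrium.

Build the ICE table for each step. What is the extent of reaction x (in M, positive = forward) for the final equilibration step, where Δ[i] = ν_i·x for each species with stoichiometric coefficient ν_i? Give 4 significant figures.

Q₀ = 5.0778e+05 vs Keq = 0.003348 ⇒ Q>K, reverse
Step 1:
                    X           M           G
  I             0.044      0.1117      0.3921
  C            0.3632      0.3632     -0.3632
  E            0.4072      0.4749     0.02893
  solve Keq expr → x = -0.1211; check Q = 0.003348

x = -0.1211 M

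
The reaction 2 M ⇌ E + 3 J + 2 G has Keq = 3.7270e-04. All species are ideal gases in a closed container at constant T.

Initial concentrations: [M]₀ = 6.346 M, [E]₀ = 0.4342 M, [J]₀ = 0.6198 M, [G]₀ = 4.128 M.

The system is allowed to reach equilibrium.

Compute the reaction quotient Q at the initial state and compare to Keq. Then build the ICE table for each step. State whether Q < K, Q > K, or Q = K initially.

Q₀ = 0.04374; Q > K (proceeds reverse)

Q₀ = 0.04374 vs Keq = 3.7270e-04 ⇒ Q>K, reverse
Step 1:
                   M          E          J          G
  I            6.346     0.4342     0.6198      4.128
  C           0.3071    -0.1536    -0.4607    -0.3071
  E            6.653     0.2806     0.1591      3.821
  solve Keq expr → x = -0.1536; check Q = 3.7270e-04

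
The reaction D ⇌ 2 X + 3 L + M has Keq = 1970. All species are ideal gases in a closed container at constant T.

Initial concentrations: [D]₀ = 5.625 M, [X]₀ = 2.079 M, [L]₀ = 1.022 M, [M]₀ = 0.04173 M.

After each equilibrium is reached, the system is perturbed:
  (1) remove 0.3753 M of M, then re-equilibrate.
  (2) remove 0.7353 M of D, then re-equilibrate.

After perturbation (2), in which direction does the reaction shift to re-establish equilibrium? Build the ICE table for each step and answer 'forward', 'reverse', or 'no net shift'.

Q₀ = 0.03423 vs Keq = 1970 ⇒ Q<K, forward
Step 1:
                    D           X           L           M
  Initial       5.625       2.079       1.022     0.04173
  Change       -1.559       3.119       4.678       1.559
  Equil         4.066       5.198         5.7       1.601
  solve Keq expr → x = 1.559; check Q = 1970
Then remove 0.3753 M of M.
Step 2:
                    D           X           L           M
  Initial       4.066       5.198         5.7       1.226
  Change     -0.07989      0.1598      0.2397     0.07989
  Equil         3.986       5.357        5.94       1.306
  solve Keq expr → x = 0.07989; check Q = 1970
Then remove 0.7353 M of D.
Step 3:
                    D           X           L           M
  Initial       3.251       5.357        5.94       1.306
  Change      0.06028     -0.1206     -0.1808    -0.06028
  Equil         3.311       5.237       5.759       1.245
  solve Keq expr → x = -0.06028; check Q = 1970

Direction: reverse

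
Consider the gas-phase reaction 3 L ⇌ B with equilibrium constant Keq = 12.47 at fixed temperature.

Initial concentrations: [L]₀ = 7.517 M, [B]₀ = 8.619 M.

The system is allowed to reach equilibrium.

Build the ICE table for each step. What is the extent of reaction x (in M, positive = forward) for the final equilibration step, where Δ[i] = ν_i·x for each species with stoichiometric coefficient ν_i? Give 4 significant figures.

Q₀ = 0.02029 vs Keq = 12.47 ⇒ Q<K, forward
Step 1:
                    L           B
  I             7.517       8.619
  C            -6.564       2.188
  E            0.9534       10.81
  solve Keq expr → x = 2.188; check Q = 12.47

x = 2.188 M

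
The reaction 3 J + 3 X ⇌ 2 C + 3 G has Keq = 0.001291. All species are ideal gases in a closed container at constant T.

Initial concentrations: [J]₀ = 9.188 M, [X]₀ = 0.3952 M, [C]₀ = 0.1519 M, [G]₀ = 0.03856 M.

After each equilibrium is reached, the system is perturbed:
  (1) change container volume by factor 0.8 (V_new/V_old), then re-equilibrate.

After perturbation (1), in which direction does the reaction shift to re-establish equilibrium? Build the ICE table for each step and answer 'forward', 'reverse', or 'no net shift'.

Q₀ = 2.7632e-08 vs Keq = 0.001291 ⇒ Q<K, forward
Step 1:
                    J           X           C           G
  I             9.188      0.3952      0.1519     0.03856
  C           -0.2541     -0.2541      0.1694      0.2541
  E             8.934      0.1411      0.3213      0.2926
  solve Keq expr → x = 0.08469; check Q = 0.001291
Then change container volume by factor 0.8 (V_new/V_old).
Step 2:
                    J           X           C           G
  I             11.17      0.1764      0.4016      0.3658
  C         -0.007676   -0.007676    0.005117    0.007676
  E             11.16      0.1687      0.4067      0.3735
  solve Keq expr → x = 0.002559; check Q = 0.001291

Direction: forward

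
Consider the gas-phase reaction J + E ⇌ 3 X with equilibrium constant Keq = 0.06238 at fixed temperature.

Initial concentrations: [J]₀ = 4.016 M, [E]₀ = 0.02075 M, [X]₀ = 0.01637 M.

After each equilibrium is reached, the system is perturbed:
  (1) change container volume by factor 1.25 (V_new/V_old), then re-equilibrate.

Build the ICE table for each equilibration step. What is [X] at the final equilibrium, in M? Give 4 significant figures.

Q₀ = 5.2642e-05 vs Keq = 0.06238 ⇒ Q<K, forward
Step 1:
                  J         E         X
  I           4.016   0.02075   0.01637
  C        -0.01914  -0.01914   0.05742
  E           3.997  0.001611   0.07379
  solve Keq expr → x = 0.01914; check Q = 0.06238
Then change container volume by factor 1.25 (V_new/V_old).
Step 2:
                  J         E         X
  I           3.197  0.001289   0.05903
  C       -2.2237e-04 -2.2237e-04 6.6710e-04
  E           3.197  0.001067    0.0597
  solve Keq expr → x = 2.2237e-04; check Q = 0.06238

[X]_eq = 0.0597 M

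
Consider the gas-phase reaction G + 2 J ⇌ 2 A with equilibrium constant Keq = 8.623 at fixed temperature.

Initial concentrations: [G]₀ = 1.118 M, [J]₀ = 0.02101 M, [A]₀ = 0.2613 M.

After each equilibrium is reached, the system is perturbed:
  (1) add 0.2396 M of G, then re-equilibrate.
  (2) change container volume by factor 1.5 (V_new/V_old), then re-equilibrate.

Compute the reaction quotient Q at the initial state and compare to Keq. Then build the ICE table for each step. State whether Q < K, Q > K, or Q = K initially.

Q₀ = 138.4 vs Keq = 8.623 ⇒ Q>K, reverse
Step 1:
                   G          J          A
  Initial      1.118    0.02101     0.2613
  Change     0.02361    0.04722   -0.04722
  Equil        1.142    0.06823     0.2141
  solve Keq expr → x = -0.02361; check Q = 8.623
Then add 0.2396 M of G.
Step 2:
                   G          J          A
  Initial      1.381    0.06823     0.2141
  Change   -0.002382  -0.004764   0.004764
  Equil        1.379    0.06347     0.2188
  solve Keq expr → x = 0.002382; check Q = 8.623
Then change container volume by factor 1.5 (V_new/V_old).
Step 3:
                   G          J          A
  Initial     0.9192    0.04231     0.1459
  Change    0.003474   0.006948  -0.006948
  Equil       0.9227    0.04926     0.1389
  solve Keq expr → x = -0.003474; check Q = 8.623

Q₀ = 138.4; Q > K (proceeds reverse)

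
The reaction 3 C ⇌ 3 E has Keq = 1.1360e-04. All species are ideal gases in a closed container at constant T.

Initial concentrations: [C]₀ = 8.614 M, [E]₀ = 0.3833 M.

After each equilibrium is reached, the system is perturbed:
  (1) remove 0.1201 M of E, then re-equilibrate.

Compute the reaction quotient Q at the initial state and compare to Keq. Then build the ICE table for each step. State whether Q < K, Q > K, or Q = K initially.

Q₀ = 8.8105e-05 vs Keq = 1.1360e-04 ⇒ Q<K, forward
Step 1:
                  C         E
  I           8.614    0.3833
  C        -0.03232   0.03232
  E           8.582    0.4156
  solve Keq expr → x = 0.01077; check Q = 1.1360e-04
Then remove 0.1201 M of E.
Step 2:
                  C         E
  I           8.582    0.2955
  C         -0.1146    0.1146
  E           8.467    0.4101
  solve Keq expr → x = 0.03818; check Q = 1.1360e-04

Q₀ = 8.8105e-05; Q < K (proceeds forward)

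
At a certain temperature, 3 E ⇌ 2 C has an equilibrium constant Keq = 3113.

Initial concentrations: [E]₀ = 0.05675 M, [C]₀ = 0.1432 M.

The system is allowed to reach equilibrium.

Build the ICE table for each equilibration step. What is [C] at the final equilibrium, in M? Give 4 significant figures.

[C]_eq = 0.1672 M

Q₀ = 112.2 vs Keq = 3113 ⇒ Q<K, forward
Step 1:
                   E          C
  I          0.05675     0.1432
  C         -0.03597    0.02398
  E          0.02078     0.1672
  solve Keq expr → x = 0.01199; check Q = 3113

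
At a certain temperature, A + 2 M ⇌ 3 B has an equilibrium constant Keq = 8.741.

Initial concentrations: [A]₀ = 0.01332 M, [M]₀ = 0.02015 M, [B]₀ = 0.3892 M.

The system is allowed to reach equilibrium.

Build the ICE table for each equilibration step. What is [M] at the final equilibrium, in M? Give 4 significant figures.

[M]_eq = 0.1327 M

Q₀ = 1.0901e+04 vs Keq = 8.741 ⇒ Q>K, reverse
Step 1:
                  A         M         B
  init      0.01332   0.02015    0.3892
  Δ         0.05626    0.1125   -0.1688
  eq        0.06958    0.1327    0.2204
  solve Keq expr → x = -0.05626; check Q = 8.741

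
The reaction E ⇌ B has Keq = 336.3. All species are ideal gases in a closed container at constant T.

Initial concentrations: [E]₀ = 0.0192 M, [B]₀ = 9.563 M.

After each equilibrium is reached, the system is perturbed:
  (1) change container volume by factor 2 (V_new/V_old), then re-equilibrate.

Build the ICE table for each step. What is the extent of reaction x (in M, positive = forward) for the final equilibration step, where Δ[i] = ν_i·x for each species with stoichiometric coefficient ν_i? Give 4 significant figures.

x = 0 M

Q₀ = 498.1 vs Keq = 336.3 ⇒ Q>K, reverse
Step 1:
                   E          B
  Initial     0.0192      9.563
  Change    0.009209  -0.009209
  Equil      0.02841      9.554
  solve Keq expr → x = -0.009209; check Q = 336.3
Then change container volume by factor 2 (V_new/V_old).
Step 2:
                   E          B
  Initial     0.0142      4.777
  Change           0          0
  Equil       0.0142      4.777
  solve Keq expr → x = 0; check Q = 336.3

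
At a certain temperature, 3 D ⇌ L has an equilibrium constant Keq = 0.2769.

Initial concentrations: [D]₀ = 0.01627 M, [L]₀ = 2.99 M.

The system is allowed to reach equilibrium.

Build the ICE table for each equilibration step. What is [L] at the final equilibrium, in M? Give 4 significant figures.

[L]_eq = 2.319 M

Q₀ = 6.9424e+05 vs Keq = 0.2769 ⇒ Q>K, reverse
Step 1:
                    D           L
  I           0.01627        2.99
  C             2.014     -0.6715
  E             2.031       2.319
  solve Keq expr → x = -0.6715; check Q = 0.2769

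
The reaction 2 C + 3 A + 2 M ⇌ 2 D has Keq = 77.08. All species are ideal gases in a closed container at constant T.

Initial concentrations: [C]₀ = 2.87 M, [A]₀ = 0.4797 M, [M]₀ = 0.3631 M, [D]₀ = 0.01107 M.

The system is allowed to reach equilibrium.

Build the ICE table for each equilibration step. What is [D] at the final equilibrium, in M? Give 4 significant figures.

Q₀ = 0.001022 vs Keq = 77.08 ⇒ Q<K, forward
Step 1:
                   C          A          M          D
  I             2.87     0.4797     0.3631    0.01107
  C          -0.2131    -0.3196    -0.2131     0.2131
  E            2.657     0.1601       0.15     0.2241
  solve Keq expr → x = 0.1065; check Q = 77.08

[D]_eq = 0.2241 M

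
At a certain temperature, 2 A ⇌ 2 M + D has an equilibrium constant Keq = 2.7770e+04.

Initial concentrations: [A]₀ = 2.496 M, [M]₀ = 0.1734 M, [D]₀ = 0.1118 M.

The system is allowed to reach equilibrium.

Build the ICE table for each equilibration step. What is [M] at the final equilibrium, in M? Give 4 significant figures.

[M]_eq = 2.651 M

Q₀ = 5.3957e-04 vs Keq = 2.7770e+04 ⇒ Q<K, forward
Step 1:
                    A           M           D
  Initial       2.496      0.1734      0.1118
  Change       -2.478       2.478       1.239
  Equil       0.01849       2.651       1.351
  solve Keq expr → x = 1.239; check Q = 2.7770e+04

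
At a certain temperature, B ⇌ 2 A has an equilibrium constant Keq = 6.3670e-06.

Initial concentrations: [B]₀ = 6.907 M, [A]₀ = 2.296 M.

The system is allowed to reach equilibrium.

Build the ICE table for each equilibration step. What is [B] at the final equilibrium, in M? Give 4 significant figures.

Q₀ = 0.7632 vs Keq = 6.3670e-06 ⇒ Q>K, reverse
Step 1:
                  B         A
  I           6.907     2.296
  C           1.144    -2.289
  E           8.051   0.00716
  solve Keq expr → x = -1.144; check Q = 6.3670e-06

[B]_eq = 8.051 M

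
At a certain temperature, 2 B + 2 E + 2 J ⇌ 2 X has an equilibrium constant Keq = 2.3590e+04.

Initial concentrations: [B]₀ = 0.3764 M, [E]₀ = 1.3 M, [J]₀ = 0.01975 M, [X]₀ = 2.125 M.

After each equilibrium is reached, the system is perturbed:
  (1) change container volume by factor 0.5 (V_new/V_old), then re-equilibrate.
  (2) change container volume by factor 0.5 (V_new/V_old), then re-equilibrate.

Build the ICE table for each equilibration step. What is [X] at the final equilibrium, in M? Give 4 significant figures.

Q₀ = 4.8350e+04 vs Keq = 2.3590e+04 ⇒ Q>K, reverse
Step 1:
                  B         E         J         X
  I          0.3764       1.3   0.01975     2.125
  C        0.007696  0.007696  0.007696 -0.007696
  E          0.3841     1.308   0.02745     2.117
  solve Keq expr → x = -0.003848; check Q = 2.3590e+04
Then change container volume by factor 0.5 (V_new/V_old).
Step 2:
                  B         E         J         X
  I          0.7682     2.615   0.05489     4.235
  C        -0.04005  -0.04005  -0.04005   0.04005
  E          0.7281     2.575   0.01484     4.275
  solve Keq expr → x = 0.02002; check Q = 2.3590e+04
Then change container volume by factor 0.5 (V_new/V_old).
Step 3:
                  B         E         J         X
  I           1.456     5.151   0.02968     8.549
  C         -0.0221   -0.0221   -0.0221    0.0221
  E           1.434     5.129  0.007587     8.571
  solve Keq expr → x = 0.01105; check Q = 2.3590e+04

[X]_eq = 8.571 M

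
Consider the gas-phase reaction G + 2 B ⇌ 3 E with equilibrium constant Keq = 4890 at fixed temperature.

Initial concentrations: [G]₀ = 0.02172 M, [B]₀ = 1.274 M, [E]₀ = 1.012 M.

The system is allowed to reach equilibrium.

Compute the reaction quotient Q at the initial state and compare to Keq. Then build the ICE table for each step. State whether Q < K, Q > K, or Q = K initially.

Q₀ = 29.4; Q < K (proceeds forward)

Q₀ = 29.4 vs Keq = 4890 ⇒ Q<K, forward
Step 1:
                    G           B           E
  Initial     0.02172       1.274       1.012
  Change     -0.02155     -0.0431     0.06465
  Equil    1.6845e-04       1.231       1.077
  solve Keq expr → x = 0.02155; check Q = 4890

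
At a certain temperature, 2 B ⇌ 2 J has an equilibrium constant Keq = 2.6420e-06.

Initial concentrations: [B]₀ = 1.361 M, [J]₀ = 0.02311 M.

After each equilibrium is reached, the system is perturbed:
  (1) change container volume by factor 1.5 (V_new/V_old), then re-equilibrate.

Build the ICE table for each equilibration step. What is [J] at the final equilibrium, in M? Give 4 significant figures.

Q₀ = 2.8833e-04 vs Keq = 2.6420e-06 ⇒ Q>K, reverse
Step 1:
                  B         J
  I           1.361   0.02311
  C         0.02086  -0.02086
  E           1.382  0.002246
  solve Keq expr → x = -0.01043; check Q = 2.6420e-06
Then change container volume by factor 1.5 (V_new/V_old).
Step 2:
                  B         J
  I          0.9212  0.001497
  C               0         0
  E          0.9212  0.001497
  solve Keq expr → x = 0; check Q = 2.6420e-06

[J]_eq = 0.001497 M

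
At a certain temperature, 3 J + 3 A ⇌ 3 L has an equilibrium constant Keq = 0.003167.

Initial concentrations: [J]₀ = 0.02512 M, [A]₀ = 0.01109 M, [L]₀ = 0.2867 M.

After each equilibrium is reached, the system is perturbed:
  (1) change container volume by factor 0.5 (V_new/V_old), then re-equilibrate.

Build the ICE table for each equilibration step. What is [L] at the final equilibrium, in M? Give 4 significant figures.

[L]_eq = 0.04653 M

Q₀ = 1.0900e+09 vs Keq = 0.003167 ⇒ Q>K, reverse
Step 1:
                  J         A         L
  Initial   0.02512   0.01109    0.2867
  Change     0.2742    0.2742   -0.2742
  Equil      0.2993    0.2853   0.01254
  solve Keq expr → x = -0.09139; check Q = 0.003167
Then change container volume by factor 0.5 (V_new/V_old).
Step 2:
                  J         A         L
  Initial    0.5986    0.5705   0.02507
  Change   -0.02146  -0.02146   0.02146
  Equil      0.5771     0.549   0.04653
  solve Keq expr → x = 0.007153; check Q = 0.003167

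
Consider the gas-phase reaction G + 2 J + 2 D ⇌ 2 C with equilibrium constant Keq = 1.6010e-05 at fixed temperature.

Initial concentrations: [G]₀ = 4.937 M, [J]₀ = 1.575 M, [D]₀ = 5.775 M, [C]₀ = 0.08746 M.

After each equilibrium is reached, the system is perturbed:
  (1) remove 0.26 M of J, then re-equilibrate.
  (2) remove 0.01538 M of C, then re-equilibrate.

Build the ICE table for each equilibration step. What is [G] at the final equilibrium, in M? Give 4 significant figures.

[G]_eq = 4.939 M

Q₀ = 1.8728e-05 vs Keq = 1.6010e-05 ⇒ Q>K, reverse
Step 1:
                   G          J          D          C
  Initial      4.937      1.575      5.775    0.08746
  Change    0.003083   0.006166   0.006166  -0.006166
  Equil         4.94      1.581      5.781    0.08129
  solve Keq expr → x = -0.003083; check Q = 1.6010e-05
Then remove 0.26 M of J.
Step 2:
                   G          J          D          C
  Initial       4.94      1.321      5.781    0.08129
  Change    0.006266    0.01253    0.01253   -0.01253
  Equil        4.946      1.334      5.794    0.06876
  solve Keq expr → x = -0.006266; check Q = 1.6010e-05
Then remove 0.01538 M of C.
Step 3:
                   G          J          D          C
  Initial      4.946      1.334      5.794    0.05338
  Change   -0.007209   -0.01442   -0.01442    0.01442
  Equil        4.939      1.319      5.779     0.0678
  solve Keq expr → x = 0.007209; check Q = 1.6010e-05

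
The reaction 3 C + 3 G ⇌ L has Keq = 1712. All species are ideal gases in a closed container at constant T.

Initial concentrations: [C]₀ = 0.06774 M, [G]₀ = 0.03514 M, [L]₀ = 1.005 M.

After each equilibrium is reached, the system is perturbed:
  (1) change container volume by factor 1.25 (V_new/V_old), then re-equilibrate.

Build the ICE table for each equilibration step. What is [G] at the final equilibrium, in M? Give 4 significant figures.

[G]_eq = 0.2614 M

Q₀ = 7.4512e+07 vs Keq = 1712 ⇒ Q>K, reverse
Step 1:
                   C          G          L
  init       0.06774    0.03514      1.005
  Δ           0.2345     0.2345   -0.07817
  eq          0.3022     0.2696     0.9268
  solve Keq expr → x = -0.07817; check Q = 1712
Then change container volume by factor 1.25 (V_new/V_old).
Step 2:
                   C          G          L
  init        0.2418     0.2157     0.7415
  Δ          0.04566    0.04566   -0.01522
  eq          0.2875     0.2614     0.7262
  solve Keq expr → x = -0.01522; check Q = 1712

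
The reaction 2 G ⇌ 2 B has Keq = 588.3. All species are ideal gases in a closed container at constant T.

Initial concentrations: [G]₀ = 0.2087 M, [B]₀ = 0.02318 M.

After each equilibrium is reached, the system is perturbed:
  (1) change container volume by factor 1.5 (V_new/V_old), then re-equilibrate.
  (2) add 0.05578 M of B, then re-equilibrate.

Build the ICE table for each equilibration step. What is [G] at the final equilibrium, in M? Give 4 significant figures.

[G]_eq = 0.00833 M

Q₀ = 0.01234 vs Keq = 588.3 ⇒ Q<K, forward
Step 1:
                    G           B
  I            0.2087     0.02318
  C           -0.1995      0.1995
  E          0.009182      0.2227
  solve Keq expr → x = 0.09976; check Q = 588.3
Then change container volume by factor 1.5 (V_new/V_old).
Step 2:
                    G           B
  I          0.006121      0.1485
  C                 0           0
  E          0.006121      0.1485
  solve Keq expr → x = 0; check Q = 588.3
Then add 0.05578 M of B.
Step 3:
                    G           B
  I          0.006121      0.2042
  C          0.002209   -0.002209
  E           0.00833       0.202
  solve Keq expr → x = -0.001104; check Q = 588.3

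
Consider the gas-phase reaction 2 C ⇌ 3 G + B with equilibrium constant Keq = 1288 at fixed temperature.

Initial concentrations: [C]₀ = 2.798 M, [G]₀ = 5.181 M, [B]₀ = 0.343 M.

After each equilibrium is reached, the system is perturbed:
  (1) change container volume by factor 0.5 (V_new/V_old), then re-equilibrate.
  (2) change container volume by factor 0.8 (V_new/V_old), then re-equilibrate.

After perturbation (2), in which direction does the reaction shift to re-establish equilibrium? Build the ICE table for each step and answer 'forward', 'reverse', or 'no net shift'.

Direction: reverse

Q₀ = 6.093 vs Keq = 1288 ⇒ Q<K, forward
Step 1:
                    C           G           B
  init          2.798       5.181       0.343
  Δ            -2.031       3.047       1.016
  eq           0.7666       8.228       1.359
  solve Keq expr → x = 1.016; check Q = 1288
Then change container volume by factor 0.5 (V_new/V_old).
Step 2:
                    C           G           B
  init          1.533       16.46       2.717
  Δ            0.9185      -1.378     -0.4592
  eq            2.452       15.08       2.258
  solve Keq expr → x = -0.4592; check Q = 1288
Then change container volume by factor 0.8 (V_new/V_old).
Step 3:
                    C           G           B
  init          3.065       18.85       2.823
  Δ              0.43      -0.645      -0.215
  eq            3.495        18.2       2.608
  solve Keq expr → x = -0.215; check Q = 1288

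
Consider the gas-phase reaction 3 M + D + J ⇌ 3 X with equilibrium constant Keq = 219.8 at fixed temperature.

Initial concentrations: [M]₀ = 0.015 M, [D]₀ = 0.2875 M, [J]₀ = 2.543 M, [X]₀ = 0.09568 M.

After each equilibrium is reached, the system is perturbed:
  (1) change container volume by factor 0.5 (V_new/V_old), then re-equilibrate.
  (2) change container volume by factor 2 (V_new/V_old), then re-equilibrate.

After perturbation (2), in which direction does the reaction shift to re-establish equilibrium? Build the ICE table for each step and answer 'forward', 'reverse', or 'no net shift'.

Direction: reverse

Q₀ = 355 vs Keq = 219.8 ⇒ Q>K, reverse
Step 1:
                    M           D           J           X
  init          0.015      0.2875       2.543     0.09568
  Δ          0.002181  7.2716e-04  7.2716e-04   -0.002181
  eq          0.01718      0.2882       2.544      0.0935
  solve Keq expr → x = -7.2716e-04; check Q = 219.8
Then change container volume by factor 0.5 (V_new/V_old).
Step 2:
                    M           D           J           X
  init        0.03436      0.5765       5.087       0.187
  Δ          -0.01135   -0.003782   -0.003782     0.01135
  eq          0.02302      0.5727       5.084      0.1983
  solve Keq expr → x = 0.003782; check Q = 219.8
Then change container volume by factor 2 (V_new/V_old).
Step 3:
                    M           D           J           X
  init        0.01151      0.2863       2.542     0.09917
  Δ          0.005673    0.001891    0.001891   -0.005673
  eq          0.01718      0.2882       2.544      0.0935
  solve Keq expr → x = -0.001891; check Q = 219.8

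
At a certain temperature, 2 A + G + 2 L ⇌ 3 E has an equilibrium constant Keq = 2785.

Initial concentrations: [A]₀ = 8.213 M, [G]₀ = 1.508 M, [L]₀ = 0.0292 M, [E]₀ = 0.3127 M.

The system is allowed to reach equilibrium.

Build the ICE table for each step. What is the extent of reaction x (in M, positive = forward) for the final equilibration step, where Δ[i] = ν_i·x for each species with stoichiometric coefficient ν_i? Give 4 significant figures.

Q₀ = 0.3525 vs Keq = 2785 ⇒ Q<K, forward
Step 1:
                    A           G           L           E
  Initial       8.213       1.508      0.0292      0.3127
  Change      -0.0288     -0.0144     -0.0288      0.0432
  Equil         8.184       1.494  4.0223e-04      0.3559
  solve Keq expr → x = 0.0144; check Q = 2785

x = 0.0144 M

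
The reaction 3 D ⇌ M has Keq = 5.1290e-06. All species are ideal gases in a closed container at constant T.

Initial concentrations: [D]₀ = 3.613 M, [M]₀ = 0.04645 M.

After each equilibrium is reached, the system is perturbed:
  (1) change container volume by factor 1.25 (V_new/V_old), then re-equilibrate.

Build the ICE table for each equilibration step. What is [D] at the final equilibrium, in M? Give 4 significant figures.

[D]_eq = 3.001 M

Q₀ = 9.8488e-04 vs Keq = 5.1290e-06 ⇒ Q>K, reverse
Step 1:
                    D           M
  I             3.613     0.04645
  C            0.1385    -0.04618
  E             3.752  2.7081e-04
  solve Keq expr → x = -0.04618; check Q = 5.1290e-06
Then change container volume by factor 1.25 (V_new/V_old).
Step 2:
                    D           M
  I             3.001  2.1665e-04
  C        2.3388e-04 -7.7960e-05
  E             3.001  1.3869e-04
  solve Keq expr → x = -7.7960e-05; check Q = 5.1290e-06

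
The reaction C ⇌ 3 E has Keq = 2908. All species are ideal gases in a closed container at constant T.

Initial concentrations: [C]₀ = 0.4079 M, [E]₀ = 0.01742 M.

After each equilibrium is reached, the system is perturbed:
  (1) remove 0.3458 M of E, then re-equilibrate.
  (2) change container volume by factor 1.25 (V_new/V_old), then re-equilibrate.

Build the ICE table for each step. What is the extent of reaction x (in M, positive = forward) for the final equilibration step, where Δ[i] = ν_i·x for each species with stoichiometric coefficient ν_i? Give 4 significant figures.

Q₀ = 1.2960e-05 vs Keq = 2908 ⇒ Q<K, forward
Step 1:
                   C          E
  I           0.4079    0.01742
  C          -0.4072      1.222
  E       6.5431e-04      1.239
  solve Keq expr → x = 0.4072; check Q = 2908
Then remove 0.3458 M of E.
Step 2:
                   C          E
  I       6.5431e-04     0.8934
  C       -4.0812e-04   0.001224
  E       2.4619e-04     0.8946
  solve Keq expr → x = 4.0812e-04; check Q = 2908
Then change container volume by factor 1.25 (V_new/V_old).
Step 3:
                   C          E
  I       1.9695e-04     0.7157
  C       -7.0790e-05 2.1237e-04
  E       1.2616e-04     0.7159
  solve Keq expr → x = 7.0790e-05; check Q = 2908

x = 7.0790e-05 M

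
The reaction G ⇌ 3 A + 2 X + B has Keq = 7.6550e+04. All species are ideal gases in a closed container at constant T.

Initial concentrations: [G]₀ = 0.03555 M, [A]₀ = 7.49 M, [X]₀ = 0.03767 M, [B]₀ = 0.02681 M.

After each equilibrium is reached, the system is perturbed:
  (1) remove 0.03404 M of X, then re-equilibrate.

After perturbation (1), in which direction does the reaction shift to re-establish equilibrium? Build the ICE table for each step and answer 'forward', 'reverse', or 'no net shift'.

Q₀ = 0.4497 vs Keq = 7.6550e+04 ⇒ Q<K, forward
Step 1:
                   G          A          X          B
  Initial    0.03555       7.49    0.03767    0.02681
  Change    -0.03555     0.1066    0.07109    0.03555
  Equil   4.2242e-06      7.597     0.1088    0.06236
  solve Keq expr → x = 0.03555; check Q = 7.6550e+04
Then remove 0.03404 M of X.
Step 2:
                   G          A          X          B
  Initial 4.2242e-06      7.597    0.07472    0.06236
  Change  -2.2301e-06 6.6902e-06 4.4602e-06 2.2301e-06
  Equil   1.9941e-06      7.597    0.07473    0.06236
  solve Keq expr → x = 2.2301e-06; check Q = 7.6550e+04

Direction: forward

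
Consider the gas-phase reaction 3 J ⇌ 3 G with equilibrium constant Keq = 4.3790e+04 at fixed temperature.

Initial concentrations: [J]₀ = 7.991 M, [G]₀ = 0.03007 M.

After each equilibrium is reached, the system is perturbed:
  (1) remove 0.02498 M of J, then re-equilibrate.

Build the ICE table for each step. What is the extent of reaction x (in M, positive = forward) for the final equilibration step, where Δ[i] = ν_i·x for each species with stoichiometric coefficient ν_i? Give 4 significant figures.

Q₀ = 5.3284e-08 vs Keq = 4.3790e+04 ⇒ Q<K, forward
Step 1:
                    J           G
  init          7.991     0.03007
  Δ             -7.77        7.77
  eq           0.2213         7.8
  solve Keq expr → x = 2.59; check Q = 4.3790e+04
Then remove 0.02498 M of J.
Step 2:
                    J           G
  init         0.1963         7.8
  Δ           0.02429    -0.02429
  eq           0.2206       7.775
  solve Keq expr → x = -0.008097; check Q = 4.3790e+04

x = -0.008097 M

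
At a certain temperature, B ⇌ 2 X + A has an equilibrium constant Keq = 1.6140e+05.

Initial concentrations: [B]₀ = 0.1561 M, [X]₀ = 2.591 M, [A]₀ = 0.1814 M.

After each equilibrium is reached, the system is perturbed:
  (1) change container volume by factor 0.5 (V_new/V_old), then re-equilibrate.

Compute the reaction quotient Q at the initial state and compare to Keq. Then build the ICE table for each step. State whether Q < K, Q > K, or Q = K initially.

Q₀ = 7.801 vs Keq = 1.6140e+05 ⇒ Q<K, forward
Step 1:
                   B          X          A
  I           0.1561      2.591     0.1814
  C          -0.1561     0.3122     0.1561
  E       1.7623e-05      2.903     0.3375
  solve Keq expr → x = 0.1561; check Q = 1.6140e+05
Then change container volume by factor 0.5 (V_new/V_old).
Step 2:
                   B          X          A
  I       3.5247e-05      5.806      0.675
  C       1.0571e-04 -2.1142e-04 -1.0571e-04
  E       1.4096e-04      5.806     0.6749
  solve Keq expr → x = -1.0571e-04; check Q = 1.6140e+05

Q₀ = 7.801; Q < K (proceeds forward)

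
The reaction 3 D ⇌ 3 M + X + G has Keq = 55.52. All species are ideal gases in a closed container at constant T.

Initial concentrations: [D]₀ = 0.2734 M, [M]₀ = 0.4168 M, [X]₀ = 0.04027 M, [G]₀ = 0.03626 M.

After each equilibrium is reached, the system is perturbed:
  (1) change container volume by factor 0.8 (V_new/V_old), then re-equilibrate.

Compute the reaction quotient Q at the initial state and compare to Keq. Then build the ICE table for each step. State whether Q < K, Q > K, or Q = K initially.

Q₀ = 0.005174; Q < K (proceeds forward)

Q₀ = 0.005174 vs Keq = 55.52 ⇒ Q<K, forward
Step 1:
                  D         M         X         G
  init       0.2734    0.4168   0.04027   0.03626
  Δ         -0.2329    0.2329   0.07764   0.07764
  eq        0.04048    0.6497    0.1179    0.1139
  solve Keq expr → x = 0.07764; check Q = 55.52
Then change container volume by factor 0.8 (V_new/V_old).
Step 2:
                  D         M         X         G
  init       0.0506    0.8121    0.1474    0.1424
  Δ        0.006986 -0.006986 -0.002329 -0.002329
  eq        0.05759    0.8052    0.1451      0.14
  solve Keq expr → x = -0.002329; check Q = 55.52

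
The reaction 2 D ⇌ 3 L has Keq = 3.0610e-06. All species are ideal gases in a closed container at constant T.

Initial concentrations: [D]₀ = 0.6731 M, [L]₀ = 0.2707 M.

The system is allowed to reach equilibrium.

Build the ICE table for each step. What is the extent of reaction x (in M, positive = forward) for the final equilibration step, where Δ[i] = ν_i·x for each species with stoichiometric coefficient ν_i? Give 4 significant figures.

x = -0.08591 M

Q₀ = 0.04378 vs Keq = 3.0610e-06 ⇒ Q>K, reverse
Step 1:
                   D          L
  Initial     0.6731     0.2707
  Change      0.1718    -0.2577
  Equil       0.8449    0.01298
  solve Keq expr → x = -0.08591; check Q = 3.0610e-06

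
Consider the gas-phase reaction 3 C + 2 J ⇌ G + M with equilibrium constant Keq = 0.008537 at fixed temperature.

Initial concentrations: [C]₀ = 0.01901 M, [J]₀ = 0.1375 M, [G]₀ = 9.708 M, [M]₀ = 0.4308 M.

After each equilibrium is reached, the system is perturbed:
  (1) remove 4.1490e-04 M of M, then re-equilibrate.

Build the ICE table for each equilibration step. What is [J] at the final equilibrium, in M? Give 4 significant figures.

Q₀ = 3.2200e+07 vs Keq = 0.008537 ⇒ Q>K, reverse
Step 1:
                    C           J           G           M
  Initial     0.01901      0.1375       9.708      0.4308
  Change        1.286      0.8575     -0.4288     -0.4288
  Equil         1.305       0.995       9.279    0.002026
  solve Keq expr → x = -0.4288; check Q = 0.008537
Then remove 4.1490e-04 M of M.
Step 2:
                    C           J           G           M
  Initial       1.305       0.995       9.279    0.001611
  Change    -0.001218 -8.1171e-04  4.0585e-04  4.0585e-04
  Equil         1.304      0.9942        9.28    0.002017
  solve Keq expr → x = 4.0585e-04; check Q = 0.008537

[J]_eq = 0.9942 M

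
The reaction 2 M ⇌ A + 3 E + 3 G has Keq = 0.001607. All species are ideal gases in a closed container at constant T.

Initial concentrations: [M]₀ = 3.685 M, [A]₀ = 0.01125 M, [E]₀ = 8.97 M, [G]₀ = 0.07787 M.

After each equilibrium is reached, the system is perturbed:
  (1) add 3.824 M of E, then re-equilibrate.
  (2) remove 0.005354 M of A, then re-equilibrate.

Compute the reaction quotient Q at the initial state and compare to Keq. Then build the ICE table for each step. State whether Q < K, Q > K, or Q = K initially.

Q₀ = 2.8234e-04 vs Keq = 0.001607 ⇒ Q<K, forward
Step 1:
                   M          A          E          G
  Initial      3.685    0.01125       8.97    0.07787
  Change     -0.0216     0.0108     0.0324     0.0324
  Equil        3.663    0.02205      9.002     0.1103
  solve Keq expr → x = 0.0108; check Q = 0.001607
Then add 3.824 M of E.
Step 2:
                   M          A          E          G
  Initial      3.663    0.02205      12.83     0.1103
  Change      0.0144  -0.007199    -0.0216    -0.0216
  Equil        3.678    0.01485       12.8    0.08867
  solve Keq expr → x = -0.007199; check Q = 0.001607
Then remove 0.005354 M of A.
Step 3:
                   M          A          E          G
  Initial      3.678   0.009496       12.8    0.08867
  Change   -0.004614   0.002307   0.006922   0.006922
  Equil        3.673     0.0118      12.81    0.09559
  solve Keq expr → x = 0.002307; check Q = 0.001607

Q₀ = 2.8234e-04; Q < K (proceeds forward)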